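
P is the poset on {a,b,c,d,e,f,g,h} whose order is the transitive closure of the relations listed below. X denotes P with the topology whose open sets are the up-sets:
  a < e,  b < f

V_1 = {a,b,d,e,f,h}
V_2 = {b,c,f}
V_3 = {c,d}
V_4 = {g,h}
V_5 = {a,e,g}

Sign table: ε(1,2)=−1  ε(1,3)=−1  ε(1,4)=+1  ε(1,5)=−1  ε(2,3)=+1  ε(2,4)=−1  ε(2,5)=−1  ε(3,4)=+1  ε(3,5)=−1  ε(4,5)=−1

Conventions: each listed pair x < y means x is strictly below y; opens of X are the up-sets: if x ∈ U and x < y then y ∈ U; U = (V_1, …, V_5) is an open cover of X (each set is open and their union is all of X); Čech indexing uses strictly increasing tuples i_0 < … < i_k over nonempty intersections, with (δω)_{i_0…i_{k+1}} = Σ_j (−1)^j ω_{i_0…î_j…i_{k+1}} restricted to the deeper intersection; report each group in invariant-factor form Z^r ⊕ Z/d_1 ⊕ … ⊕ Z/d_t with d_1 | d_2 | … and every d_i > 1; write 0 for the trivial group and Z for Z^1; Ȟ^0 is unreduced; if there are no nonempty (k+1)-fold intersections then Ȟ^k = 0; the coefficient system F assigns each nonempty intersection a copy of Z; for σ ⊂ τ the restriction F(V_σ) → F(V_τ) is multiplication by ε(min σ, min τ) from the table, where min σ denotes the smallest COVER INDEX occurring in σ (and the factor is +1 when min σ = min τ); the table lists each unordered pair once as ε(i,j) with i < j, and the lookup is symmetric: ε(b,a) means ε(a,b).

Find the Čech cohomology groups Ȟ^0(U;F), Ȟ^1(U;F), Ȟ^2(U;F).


Ȟ^0 = Z, Ȟ^1 = Z^2, Ȟ^2 = 0

intersection data:
  V12={b,f} V13={d} V14={h} V15={a,e} V23={c} V45={g}
C dims 5,6; δ0: rk 4, SNF 1^4
Ȟ^0 = (5 − 4) − 0 = 1, so Ȟ^0 ≅ Z
Ȟ^1 = (6 − 0) − 4 = 2, so Ȟ^1 ≅ Z^2
Ȟ^2 = (0 − 0) − 0 = 0, so Ȟ^2 ≅ 0


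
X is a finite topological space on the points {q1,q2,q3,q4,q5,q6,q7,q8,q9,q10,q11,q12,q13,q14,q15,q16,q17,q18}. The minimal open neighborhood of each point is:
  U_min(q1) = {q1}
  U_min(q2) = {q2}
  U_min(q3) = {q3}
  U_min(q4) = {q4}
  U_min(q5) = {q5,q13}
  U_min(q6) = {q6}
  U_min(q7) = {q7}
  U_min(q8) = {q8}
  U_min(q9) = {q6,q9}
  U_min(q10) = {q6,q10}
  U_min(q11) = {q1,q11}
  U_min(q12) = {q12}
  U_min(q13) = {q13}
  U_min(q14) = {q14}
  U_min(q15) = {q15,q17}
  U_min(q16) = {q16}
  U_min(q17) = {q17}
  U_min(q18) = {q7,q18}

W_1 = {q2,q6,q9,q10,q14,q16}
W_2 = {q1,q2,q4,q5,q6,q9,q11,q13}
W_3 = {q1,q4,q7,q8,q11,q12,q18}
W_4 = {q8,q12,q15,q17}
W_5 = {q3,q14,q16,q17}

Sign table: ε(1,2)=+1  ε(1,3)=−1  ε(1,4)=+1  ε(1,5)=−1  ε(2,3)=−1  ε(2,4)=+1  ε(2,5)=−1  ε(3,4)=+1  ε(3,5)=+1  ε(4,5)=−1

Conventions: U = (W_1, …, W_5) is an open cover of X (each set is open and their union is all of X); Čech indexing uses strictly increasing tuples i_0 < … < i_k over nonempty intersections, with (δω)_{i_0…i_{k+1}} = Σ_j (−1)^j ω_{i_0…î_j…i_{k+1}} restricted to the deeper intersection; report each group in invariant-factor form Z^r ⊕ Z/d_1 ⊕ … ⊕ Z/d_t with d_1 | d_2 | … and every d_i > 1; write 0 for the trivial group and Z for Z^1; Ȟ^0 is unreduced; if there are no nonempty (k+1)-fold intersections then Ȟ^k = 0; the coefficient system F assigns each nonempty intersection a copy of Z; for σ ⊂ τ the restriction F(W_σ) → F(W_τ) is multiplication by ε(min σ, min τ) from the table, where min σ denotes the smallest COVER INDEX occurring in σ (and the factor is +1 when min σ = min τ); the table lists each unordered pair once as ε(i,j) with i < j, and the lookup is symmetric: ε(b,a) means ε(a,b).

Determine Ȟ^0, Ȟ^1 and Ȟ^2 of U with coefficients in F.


Ȟ^0 ≅ 0, Ȟ^1 ≅ Z/2, Ȟ^2 ≅ 0

nerve of the cover:
  W12={q2,q6,q9} W15={q14,q16} W23={q1,q4,q11} W34={q8,q12} W45={q17}
C dims 5,5; δ0: rk 5, SNF 1^4·2
Ȟ^0 = (5 − 5) − 0 = 0, so Ȟ^0 ≅ 0
Ȟ^1 = (5 − 0) − 5 = 0 plus torsion [2], so Ȟ^1 ≅ Z/2
Ȟ^2 = (0 − 0) − 0 = 0, so Ȟ^2 ≅ 0


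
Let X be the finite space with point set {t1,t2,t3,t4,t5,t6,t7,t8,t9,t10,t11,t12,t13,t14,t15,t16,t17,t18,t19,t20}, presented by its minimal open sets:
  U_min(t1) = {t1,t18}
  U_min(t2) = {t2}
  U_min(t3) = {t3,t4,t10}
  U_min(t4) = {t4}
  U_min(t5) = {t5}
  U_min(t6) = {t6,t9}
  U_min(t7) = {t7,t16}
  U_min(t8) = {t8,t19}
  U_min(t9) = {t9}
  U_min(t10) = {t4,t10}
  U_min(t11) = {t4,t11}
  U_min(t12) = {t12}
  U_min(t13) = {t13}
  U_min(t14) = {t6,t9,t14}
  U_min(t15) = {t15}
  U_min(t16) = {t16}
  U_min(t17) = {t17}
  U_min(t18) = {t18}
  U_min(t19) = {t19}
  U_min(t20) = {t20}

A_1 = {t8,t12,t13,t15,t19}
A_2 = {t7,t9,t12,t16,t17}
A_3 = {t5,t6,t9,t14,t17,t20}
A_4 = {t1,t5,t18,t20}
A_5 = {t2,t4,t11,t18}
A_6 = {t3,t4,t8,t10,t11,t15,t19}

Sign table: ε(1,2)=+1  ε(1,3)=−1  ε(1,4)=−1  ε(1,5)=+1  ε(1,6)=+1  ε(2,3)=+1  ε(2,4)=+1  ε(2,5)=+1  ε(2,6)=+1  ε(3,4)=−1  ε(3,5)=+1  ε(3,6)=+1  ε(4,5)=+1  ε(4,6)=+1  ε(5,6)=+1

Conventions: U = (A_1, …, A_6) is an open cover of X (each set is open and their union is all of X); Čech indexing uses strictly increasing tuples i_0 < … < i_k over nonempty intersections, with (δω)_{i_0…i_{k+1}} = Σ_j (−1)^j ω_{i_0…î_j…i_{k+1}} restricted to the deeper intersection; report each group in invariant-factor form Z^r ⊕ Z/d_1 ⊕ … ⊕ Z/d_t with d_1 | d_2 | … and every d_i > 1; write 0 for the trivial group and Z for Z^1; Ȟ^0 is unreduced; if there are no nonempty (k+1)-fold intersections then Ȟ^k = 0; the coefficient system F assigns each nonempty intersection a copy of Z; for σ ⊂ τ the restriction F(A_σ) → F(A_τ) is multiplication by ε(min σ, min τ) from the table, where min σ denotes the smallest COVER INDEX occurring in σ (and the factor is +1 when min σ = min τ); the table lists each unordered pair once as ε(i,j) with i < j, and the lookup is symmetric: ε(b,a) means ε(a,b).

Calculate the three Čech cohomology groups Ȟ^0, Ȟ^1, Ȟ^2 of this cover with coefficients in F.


nerve of the cover:
  A12={t12} A16={t8,t15,t19} A23={t9,t17} A34={t5,t20} A45={t18} A56={t4,t11}
C dims 6,6; δ0: rk 6, SNF 1^5·2
Ȟ^0 = (6 − 6) − 0 = 0, so Ȟ^0 ≅ 0
Ȟ^1 = (6 − 0) − 6 = 0 plus torsion [2], so Ȟ^1 ≅ Z/2
Ȟ^2 = (0 − 0) − 0 = 0, so Ȟ^2 ≅ 0

Ȟ^0 = 0, Ȟ^1 = Z/2, Ȟ^2 = 0


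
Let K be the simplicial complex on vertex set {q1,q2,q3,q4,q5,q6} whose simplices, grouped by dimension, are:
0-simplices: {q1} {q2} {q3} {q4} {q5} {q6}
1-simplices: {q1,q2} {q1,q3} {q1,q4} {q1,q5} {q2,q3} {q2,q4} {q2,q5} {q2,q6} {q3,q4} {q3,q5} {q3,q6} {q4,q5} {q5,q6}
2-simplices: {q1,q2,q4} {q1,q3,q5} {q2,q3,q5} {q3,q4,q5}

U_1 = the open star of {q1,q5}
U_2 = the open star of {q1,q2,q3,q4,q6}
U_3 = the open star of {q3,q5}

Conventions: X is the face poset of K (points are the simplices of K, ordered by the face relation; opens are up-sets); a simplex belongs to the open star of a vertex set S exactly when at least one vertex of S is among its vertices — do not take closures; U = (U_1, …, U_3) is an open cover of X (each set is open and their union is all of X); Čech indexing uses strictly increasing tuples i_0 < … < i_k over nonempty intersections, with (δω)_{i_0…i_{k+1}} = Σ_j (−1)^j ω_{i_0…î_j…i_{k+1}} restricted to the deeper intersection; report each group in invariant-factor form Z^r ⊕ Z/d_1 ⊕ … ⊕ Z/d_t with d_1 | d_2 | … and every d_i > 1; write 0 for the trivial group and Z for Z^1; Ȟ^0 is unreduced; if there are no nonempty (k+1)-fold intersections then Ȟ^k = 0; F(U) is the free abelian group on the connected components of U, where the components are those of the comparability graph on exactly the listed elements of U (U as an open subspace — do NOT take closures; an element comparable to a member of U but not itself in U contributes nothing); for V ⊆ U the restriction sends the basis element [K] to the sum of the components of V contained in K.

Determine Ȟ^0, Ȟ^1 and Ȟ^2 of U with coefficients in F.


nerve simplices:
  U1={{q1},{q5},{q1,q2},{q1,q3},{q1,q4},{q1,q5},{q2,q5},{q3,q5},{q4,q5},{q5,q6},{q1,q2,q4},{q1,q3,q5},{q2,q3,q5},{q3,q4,q5}} U2={{q1},{q2},{q3},{q4},{q6},{q1,q2},{q1,q3},{q1,q4},{q1,q5},{q2,q3},{q2,q4},{q2,q5},{q2,q6},{q3,q4},{q3,q5},{q3,q6},{q4,q5},{q5,q6},{q1,q2,q4},{q1,q3,q5},{q2,q3,q5},{q3,q4,q5}} U3={{q3},{q5},{q1,q3},{q1,q5},{q2,q3},{q2,q5},{q3,q4},{q3,q5},{q3,q6},{q4,q5},{q5,q6},{q1,q3,q5},{q2,q3,q5},{q3,q4,q5}}
  U12={{q1},{q1,q2},{q1,q3},{q1,q4},{q1,q5},{q2,q5},{q3,q5},{q4,q5},{q5,q6},{q1,q2,q4},{q1,q3,q5},{q2,q3,q5},{q3,q4,q5}} U13={{q5},{q1,q3},{q1,q5},{q2,q5},{q3,q5},{q4,q5},{q5,q6},{q1,q3,q5},{q2,q3,q5},{q3,q4,q5}} U23={{q3},{q1,q3},{q1,q5},{q2,q3},{q2,q5},{q3,q4},{q3,q5},{q3,q6},{q4,q5},{q5,q6},{q1,q3,q5},{q2,q3,q5},{q3,q4,q5}}
  U123={{q1,q3},{q1,q5},{q2,q5},{q3,q5},{q4,q5},{q5,q6},{q1,q3,q5},{q2,q3,q5},{q3,q4,q5}}
components per intersection:
  U1: {{q1},{q5},{q1,q2},{q1,q3},{q1,q4},{q1,q5},{q2,q5},{q3,q5},{q4,q5},{q5,q6},{q1,q2,q4},{q1,q3,q5},{q2,q3,q5},{q3,q4,q5}}
  U2: {{q1},{q2},{q3},{q4},{q6},{q1,q2},{q1,q3},{q1,q4},{q1,q5},{q2,q3},{q2,q4},{q2,q5},{q2,q6},{q3,q4},{q3,q5},{q3,q6},{q4,q5},{q5,q6},{q1,q2,q4},{q1,q3,q5},{q2,q3,q5},{q3,q4,q5}}
  U3: {{q3},{q5},{q1,q3},{q1,q5},{q2,q3},{q2,q5},{q3,q4},{q3,q5},{q3,q6},{q4,q5},{q5,q6},{q1,q3,q5},{q2,q3,q5},{q3,q4,q5}}
  U12: {{q1},{q1,q2},{q1,q3},{q1,q4},{q1,q5},{q2,q5},{q3,q5},{q4,q5},{q1,q2,q4},{q1,q3,q5},{q2,q3,q5},{q3,q4,q5}} {{q5,q6}}
  U13: {{q5},{q1,q3},{q1,q5},{q2,q5},{q3,q5},{q4,q5},{q5,q6},{q1,q3,q5},{q2,q3,q5},{q3,q4,q5}}
  U23: {{q3},{q1,q3},{q1,q5},{q2,q3},{q2,q5},{q3,q4},{q3,q5},{q3,q6},{q4,q5},{q1,q3,q5},{q2,q3,q5},{q3,q4,q5}} {{q5,q6}}
  U123: {{q1,q3},{q1,q5},{q2,q5},{q3,q5},{q4,q5},{q1,q3,q5},{q2,q3,q5},{q3,q4,q5}} {{q5,q6}}
C dims 3,5,2; δ0: rk 2, SNF 1^2; δ1: rk 2, SNF 1^2
degree 0: 3−2−0 = 1 → Ȟ^0 ≅ Z
degree 1: 5−2−2 = 1 → Ȟ^1 ≅ Z
degree 2: 2−0−2 = 0 → Ȟ^2 ≅ 0

Ȟ^0 ≅ Z,  Ȟ^1 ≅ Z,  Ȟ^2 ≅ 0


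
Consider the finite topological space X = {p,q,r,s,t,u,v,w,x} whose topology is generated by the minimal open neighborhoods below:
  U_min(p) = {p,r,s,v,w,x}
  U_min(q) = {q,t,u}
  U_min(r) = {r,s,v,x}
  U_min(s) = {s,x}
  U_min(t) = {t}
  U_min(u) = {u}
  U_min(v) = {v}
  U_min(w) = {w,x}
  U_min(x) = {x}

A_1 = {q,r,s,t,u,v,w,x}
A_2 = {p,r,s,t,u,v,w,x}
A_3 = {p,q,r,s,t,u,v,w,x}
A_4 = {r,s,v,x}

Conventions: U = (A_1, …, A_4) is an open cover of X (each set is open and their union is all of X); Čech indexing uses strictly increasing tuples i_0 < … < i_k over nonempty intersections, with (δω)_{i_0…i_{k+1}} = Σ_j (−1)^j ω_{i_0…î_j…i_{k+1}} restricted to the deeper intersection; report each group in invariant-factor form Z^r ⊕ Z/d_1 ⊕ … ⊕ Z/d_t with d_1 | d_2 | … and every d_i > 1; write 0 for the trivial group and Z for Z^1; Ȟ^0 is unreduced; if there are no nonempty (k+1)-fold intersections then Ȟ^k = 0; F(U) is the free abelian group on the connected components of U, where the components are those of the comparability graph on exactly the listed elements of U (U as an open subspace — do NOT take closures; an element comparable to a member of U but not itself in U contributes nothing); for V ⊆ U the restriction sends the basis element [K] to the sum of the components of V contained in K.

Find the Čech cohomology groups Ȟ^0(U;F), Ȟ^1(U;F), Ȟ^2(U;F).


Ȟ^0(U;F) ≅ Z^2,  Ȟ^1(U;F) ≅ 0,  Ȟ^2(U;F) ≅ 0

nonempty overlaps:
  A12={r,s,t,u,v,w,x} A13={q,r,s,t,u,v,w,x} A14={r,s,v,x} A23={p,r,s,t,u,v,w,x} A24={r,s,v,x} A34={r,s,v,x}
  A123={r,s,t,u,v,w,x} A124={r,s,v,x} A134={r,s,v,x} A234={r,s,v,x}
  A1234={r,s,v,x}
components per intersection:
  A1: {q,t,u} {r,s,v,w,x}
  A2: {p,r,s,v,w,x} {t} {u}
  A3: {p,r,s,v,w,x} {q,t,u}
  A4: {r,s,v,x}
  A12: {r,s,v,w,x} {t} {u}
  A13: {q,t,u} {r,s,v,w,x}
  A14: {r,s,v,x}
  A23: {p,r,s,v,w,x} {t} {u}
  A24: {r,s,v,x}
  A34: {r,s,v,x}
  A123: {r,s,v,w,x} {t} {u}
  A124: {r,s,v,x}
  A134: {r,s,v,x}
  A234: {r,s,v,x}
  A1234: {r,s,v,x}
C dims 8,11,6,1; δ0: rk 6, SNF 1^6; δ1: rk 5, SNF 1^5; δ2: rk 1, SNF 1^1
degree 0: 8−6−0 = 2 → Ȟ^0 ≅ Z^2
degree 1: 11−5−6 = 0 → Ȟ^1 ≅ 0
degree 2: 6−1−5 = 0 → Ȟ^2 ≅ 0


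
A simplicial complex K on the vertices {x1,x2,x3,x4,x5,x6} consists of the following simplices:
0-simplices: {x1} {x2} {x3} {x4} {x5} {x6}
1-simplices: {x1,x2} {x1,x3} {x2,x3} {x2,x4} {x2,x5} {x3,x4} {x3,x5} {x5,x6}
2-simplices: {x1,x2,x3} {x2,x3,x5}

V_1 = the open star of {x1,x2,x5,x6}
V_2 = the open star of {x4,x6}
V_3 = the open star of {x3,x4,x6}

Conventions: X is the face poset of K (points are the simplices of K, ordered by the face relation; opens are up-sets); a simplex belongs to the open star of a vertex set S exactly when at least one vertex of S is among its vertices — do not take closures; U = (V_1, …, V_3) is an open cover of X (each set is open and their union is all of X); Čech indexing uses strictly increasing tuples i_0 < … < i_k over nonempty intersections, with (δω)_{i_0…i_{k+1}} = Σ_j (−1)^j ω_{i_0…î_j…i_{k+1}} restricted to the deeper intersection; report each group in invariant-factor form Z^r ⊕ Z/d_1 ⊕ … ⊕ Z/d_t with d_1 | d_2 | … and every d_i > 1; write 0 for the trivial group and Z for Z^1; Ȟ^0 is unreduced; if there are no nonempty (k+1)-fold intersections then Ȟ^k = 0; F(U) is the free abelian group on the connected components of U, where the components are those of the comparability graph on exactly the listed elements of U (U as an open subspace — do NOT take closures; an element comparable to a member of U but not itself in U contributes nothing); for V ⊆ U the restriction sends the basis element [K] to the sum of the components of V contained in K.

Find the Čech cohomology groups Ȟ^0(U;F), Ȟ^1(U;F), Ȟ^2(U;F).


Ȟ^0(U;F) ≅ Z,  Ȟ^1(U;F) ≅ Z,  Ȟ^2(U;F) ≅ 0

nerve of the cover:
  V1={{x1},{x2},{x5},{x6},{x1,x2},{x1,x3},{x2,x3},{x2,x4},{x2,x5},{x3,x5},{x5,x6},{x1,x2,x3},{x2,x3,x5}} V2={{x4},{x6},{x2,x4},{x3,x4},{x5,x6}} V3={{x3},{x4},{x6},{x1,x3},{x2,x3},{x2,x4},{x3,x4},{x3,x5},{x5,x6},{x1,x2,x3},{x2,x3,x5}}
  V12={{x6},{x2,x4},{x5,x6}} V13={{x6},{x1,x3},{x2,x3},{x2,x4},{x3,x5},{x5,x6},{x1,x2,x3},{x2,x3,x5}} V23={{x4},{x6},{x2,x4},{x3,x4},{x5,x6}}
  V123={{x6},{x2,x4},{x5,x6}}
components per intersection:
  V1: {{x1},{x2},{x5},{x6},{x1,x2},{x1,x3},{x2,x3},{x2,x4},{x2,x5},{x3,x5},{x5,x6},{x1,x2,x3},{x2,x3,x5}}
  V2: {{x4},{x2,x4},{x3,x4}} {{x6},{x5,x6}}
  V3: {{x3},{x4},{x1,x3},{x2,x3},{x2,x4},{x3,x4},{x3,x5},{x1,x2,x3},{x2,x3,x5}} {{x6},{x5,x6}}
  V12: {{x6},{x5,x6}} {{x2,x4}}
  V13: {{x6},{x5,x6}} {{x1,x3},{x2,x3},{x3,x5},{x1,x2,x3},{x2,x3,x5}} {{x2,x4}}
  V23: {{x4},{x2,x4},{x3,x4}} {{x6},{x5,x6}}
  V123: {{x6},{x5,x6}} {{x2,x4}}
C dims 5,7,2; δ0: rk 4, SNF 1^4; δ1: rk 2, SNF 1^2
Ȟ^0 = (5 − 4) − 0 = 1, so Ȟ^0 ≅ Z
Ȟ^1 = (7 − 2) − 4 = 1, so Ȟ^1 ≅ Z
Ȟ^2 = (2 − 0) − 2 = 0, so Ȟ^2 ≅ 0


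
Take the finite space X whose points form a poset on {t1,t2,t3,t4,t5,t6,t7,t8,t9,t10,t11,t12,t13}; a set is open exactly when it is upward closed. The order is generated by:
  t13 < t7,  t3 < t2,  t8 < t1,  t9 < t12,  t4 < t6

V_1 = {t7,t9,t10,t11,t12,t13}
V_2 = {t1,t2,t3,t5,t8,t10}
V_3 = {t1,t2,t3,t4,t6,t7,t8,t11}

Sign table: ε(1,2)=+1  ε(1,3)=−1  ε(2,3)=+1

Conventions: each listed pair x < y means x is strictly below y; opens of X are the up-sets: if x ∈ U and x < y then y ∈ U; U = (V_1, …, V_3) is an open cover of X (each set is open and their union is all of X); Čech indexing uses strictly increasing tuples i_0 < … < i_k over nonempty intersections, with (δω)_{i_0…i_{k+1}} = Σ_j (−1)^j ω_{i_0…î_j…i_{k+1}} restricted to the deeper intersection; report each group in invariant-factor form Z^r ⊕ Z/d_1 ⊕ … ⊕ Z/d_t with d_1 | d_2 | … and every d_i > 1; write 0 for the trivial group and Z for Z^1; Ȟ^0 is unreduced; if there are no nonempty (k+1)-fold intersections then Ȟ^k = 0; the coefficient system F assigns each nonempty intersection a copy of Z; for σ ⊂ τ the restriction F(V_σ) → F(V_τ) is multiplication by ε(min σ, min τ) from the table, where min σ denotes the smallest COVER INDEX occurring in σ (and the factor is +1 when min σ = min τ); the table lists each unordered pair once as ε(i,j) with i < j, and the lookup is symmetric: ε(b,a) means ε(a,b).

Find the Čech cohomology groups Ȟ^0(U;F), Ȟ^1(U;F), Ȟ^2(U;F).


nerve of the cover:
  V12={t10} V13={t7,t11} V23={t1,t2,t3,t8}
C dims 3,3; δ0: rk 3, SNF 1^2·2
Ȟ^0 = (3 − 3) − 0 = 0, so Ȟ^0 ≅ 0
Ȟ^1 = (3 − 0) − 3 = 0 plus torsion [2], so Ȟ^1 ≅ Z/2
Ȟ^2 = (0 − 0) − 0 = 0, so Ȟ^2 ≅ 0

Ȟ^0 ≅ 0; Ȟ^1 ≅ Z/2; Ȟ^2 ≅ 0


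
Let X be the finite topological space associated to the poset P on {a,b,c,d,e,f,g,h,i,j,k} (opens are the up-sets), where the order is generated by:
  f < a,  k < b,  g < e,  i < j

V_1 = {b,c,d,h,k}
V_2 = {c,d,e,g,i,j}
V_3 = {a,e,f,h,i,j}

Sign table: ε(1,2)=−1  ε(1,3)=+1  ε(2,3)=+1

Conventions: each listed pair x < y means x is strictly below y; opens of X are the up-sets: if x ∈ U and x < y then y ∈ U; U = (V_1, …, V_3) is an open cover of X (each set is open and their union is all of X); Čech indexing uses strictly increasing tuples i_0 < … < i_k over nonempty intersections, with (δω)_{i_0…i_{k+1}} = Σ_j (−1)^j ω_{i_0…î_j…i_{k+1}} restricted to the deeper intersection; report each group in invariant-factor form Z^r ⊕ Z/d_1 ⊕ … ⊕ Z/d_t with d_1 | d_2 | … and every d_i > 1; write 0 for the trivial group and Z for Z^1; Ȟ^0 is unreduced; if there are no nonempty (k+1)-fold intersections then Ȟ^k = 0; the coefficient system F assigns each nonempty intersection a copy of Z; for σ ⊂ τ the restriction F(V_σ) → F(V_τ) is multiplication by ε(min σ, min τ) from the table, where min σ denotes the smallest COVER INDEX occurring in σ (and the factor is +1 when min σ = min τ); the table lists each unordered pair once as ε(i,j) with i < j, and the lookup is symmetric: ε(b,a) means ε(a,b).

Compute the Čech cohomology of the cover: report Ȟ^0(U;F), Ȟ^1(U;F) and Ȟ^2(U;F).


Ȟ^0(U;F) ≅ 0,  Ȟ^1(U;F) ≅ Z/2,  Ȟ^2(U;F) ≅ 0

nonempty intersections:
  V12={c,d} V13={h} V23={e,i,j}
C dims 3,3; δ0: rk 3, SNF 1^2·2
Ȟ^0: (3−3)−0=0 ⇒ 0
Ȟ^1: (3−0)−3=0 plus torsion [2] ⇒ Z/2
Ȟ^2: (0−0)−0=0 ⇒ 0


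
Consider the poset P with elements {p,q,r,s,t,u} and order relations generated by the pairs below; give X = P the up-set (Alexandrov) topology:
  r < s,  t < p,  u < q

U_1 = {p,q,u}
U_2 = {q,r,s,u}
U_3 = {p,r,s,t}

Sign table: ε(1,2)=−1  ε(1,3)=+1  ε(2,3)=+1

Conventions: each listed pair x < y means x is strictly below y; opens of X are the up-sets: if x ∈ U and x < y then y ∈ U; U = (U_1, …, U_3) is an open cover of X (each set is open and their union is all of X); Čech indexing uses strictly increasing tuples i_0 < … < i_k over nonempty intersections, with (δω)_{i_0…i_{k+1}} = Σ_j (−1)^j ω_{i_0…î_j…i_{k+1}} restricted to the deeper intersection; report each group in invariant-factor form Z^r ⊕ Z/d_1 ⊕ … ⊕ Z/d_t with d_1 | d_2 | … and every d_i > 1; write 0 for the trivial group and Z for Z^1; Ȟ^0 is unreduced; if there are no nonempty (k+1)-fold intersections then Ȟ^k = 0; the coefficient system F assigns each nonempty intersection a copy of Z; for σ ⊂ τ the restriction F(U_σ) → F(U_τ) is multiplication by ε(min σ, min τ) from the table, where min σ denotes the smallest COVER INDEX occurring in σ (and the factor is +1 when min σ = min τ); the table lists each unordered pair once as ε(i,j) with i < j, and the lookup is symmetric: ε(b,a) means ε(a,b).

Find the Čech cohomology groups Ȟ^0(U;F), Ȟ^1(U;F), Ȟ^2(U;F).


nonempty overlaps:
  U12={q,u} U13={p} U23={r,s}
C dims 3,3; δ0: rk 3, SNF 1^2·2
degree 0: 3−3−0 = 0 → Ȟ^0 ≅ 0
degree 1: 3−0−3 = 0 plus torsion [2] → Ȟ^1 ≅ Z/2
degree 2: 0−0−0 = 0 → Ȟ^2 ≅ 0

Ȟ^0 = 0,  Ȟ^1 = Z/2,  Ȟ^2 = 0


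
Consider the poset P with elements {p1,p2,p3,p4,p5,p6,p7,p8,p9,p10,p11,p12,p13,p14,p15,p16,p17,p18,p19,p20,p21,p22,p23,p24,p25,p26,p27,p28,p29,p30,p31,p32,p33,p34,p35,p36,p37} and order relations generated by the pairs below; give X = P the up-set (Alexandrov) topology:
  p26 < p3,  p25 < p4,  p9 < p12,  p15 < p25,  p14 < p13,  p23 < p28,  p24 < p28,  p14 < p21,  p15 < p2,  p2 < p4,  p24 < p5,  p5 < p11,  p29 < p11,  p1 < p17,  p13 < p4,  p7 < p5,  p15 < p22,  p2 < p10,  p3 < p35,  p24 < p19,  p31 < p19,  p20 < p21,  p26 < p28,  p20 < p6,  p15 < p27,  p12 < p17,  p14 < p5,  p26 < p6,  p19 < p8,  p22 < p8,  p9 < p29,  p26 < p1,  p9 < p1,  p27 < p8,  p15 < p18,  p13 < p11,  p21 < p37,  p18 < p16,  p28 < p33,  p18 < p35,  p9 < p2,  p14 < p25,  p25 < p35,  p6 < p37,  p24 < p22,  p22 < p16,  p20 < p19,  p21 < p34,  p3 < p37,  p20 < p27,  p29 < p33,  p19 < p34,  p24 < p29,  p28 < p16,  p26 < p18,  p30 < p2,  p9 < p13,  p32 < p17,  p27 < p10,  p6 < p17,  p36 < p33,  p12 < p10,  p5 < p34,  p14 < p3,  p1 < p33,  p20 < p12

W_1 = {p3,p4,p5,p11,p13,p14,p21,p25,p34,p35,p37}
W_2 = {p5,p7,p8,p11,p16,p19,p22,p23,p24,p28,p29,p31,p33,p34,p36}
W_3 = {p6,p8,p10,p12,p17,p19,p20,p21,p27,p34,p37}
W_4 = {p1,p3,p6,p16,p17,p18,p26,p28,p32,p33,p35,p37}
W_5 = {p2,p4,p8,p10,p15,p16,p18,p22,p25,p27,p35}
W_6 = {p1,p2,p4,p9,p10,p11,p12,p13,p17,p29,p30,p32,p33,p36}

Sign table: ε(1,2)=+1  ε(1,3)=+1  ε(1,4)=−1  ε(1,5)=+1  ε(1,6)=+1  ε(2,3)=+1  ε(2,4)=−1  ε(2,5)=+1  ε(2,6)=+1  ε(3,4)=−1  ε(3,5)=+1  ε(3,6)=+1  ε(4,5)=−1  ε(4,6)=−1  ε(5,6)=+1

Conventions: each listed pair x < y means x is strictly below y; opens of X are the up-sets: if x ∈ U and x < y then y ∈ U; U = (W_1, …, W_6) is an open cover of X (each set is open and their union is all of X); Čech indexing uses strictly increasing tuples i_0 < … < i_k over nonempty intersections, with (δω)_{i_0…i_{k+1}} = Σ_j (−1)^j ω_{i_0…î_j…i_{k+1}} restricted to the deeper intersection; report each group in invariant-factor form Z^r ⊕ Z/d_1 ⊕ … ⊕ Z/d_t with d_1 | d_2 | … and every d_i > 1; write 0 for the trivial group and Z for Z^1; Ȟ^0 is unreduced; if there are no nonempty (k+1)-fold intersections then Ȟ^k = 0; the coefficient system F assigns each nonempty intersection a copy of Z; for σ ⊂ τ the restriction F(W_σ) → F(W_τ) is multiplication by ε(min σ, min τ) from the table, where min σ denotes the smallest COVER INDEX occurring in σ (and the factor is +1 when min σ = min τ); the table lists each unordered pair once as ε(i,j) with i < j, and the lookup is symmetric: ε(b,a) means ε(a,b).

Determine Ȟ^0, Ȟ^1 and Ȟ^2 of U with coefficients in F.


nonempty overlaps:
  W12={p5,p11,p34} W13={p21,p34,p37} W14={p3,p35,p37} W15={p4,p25,p35} W16={p4,p11,p13} W23={p8,p19,p34} W24={p16,p28,p33} W25={p8,p16,p22} W26={p11,p29,p33,p36} W34={p6,p17,p37} W35={p8,p10,p27} W36={p10,p12,p17} W45={p16,p18,p35} W46={p1,p17,p32,p33} W56={p2,p4,p10}
  W123={p34} W126={p11} W134={p37} W145={p35} W156={p4} W235={p8} W245={p16} W246={p33} W346={p17} W356={p10}
C dims 6,15,10; δ0: rk 5, SNF 1^5; δ1: rk 10, SNF 1^9·2
degree 0: 6−5−0 = 1 → Ȟ^0 ≅ Z
degree 1: 15−10−5 = 0 → Ȟ^1 ≅ 0
degree 2: 10−0−10 = 0 plus torsion [2] → Ȟ^2 ≅ Z/2

Ȟ^0 = Z; Ȟ^1 = 0; Ȟ^2 = Z/2


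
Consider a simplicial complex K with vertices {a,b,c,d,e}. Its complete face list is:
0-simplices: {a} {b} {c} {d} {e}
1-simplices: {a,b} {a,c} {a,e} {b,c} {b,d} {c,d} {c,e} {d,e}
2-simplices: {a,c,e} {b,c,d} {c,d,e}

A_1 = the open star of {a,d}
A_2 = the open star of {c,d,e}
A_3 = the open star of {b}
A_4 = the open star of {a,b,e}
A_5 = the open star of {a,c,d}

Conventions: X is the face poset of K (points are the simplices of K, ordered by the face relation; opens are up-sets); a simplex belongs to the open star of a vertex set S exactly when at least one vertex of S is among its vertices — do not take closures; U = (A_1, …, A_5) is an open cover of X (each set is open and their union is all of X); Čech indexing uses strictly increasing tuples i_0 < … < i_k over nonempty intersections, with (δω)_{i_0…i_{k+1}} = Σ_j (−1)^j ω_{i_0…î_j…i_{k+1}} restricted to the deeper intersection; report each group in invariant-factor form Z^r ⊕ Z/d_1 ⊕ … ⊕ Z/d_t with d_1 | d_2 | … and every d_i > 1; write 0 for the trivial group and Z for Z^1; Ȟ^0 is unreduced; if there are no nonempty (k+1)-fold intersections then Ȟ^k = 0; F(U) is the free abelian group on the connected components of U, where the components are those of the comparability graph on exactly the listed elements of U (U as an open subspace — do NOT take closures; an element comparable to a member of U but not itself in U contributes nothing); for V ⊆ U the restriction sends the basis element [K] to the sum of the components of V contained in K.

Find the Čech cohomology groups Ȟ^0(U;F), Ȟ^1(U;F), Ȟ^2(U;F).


Ȟ^0 ≅ Z, Ȟ^1 ≅ Z, Ȟ^2 ≅ 0

nerve simplices:
  A1={{a},{d},{a,b},{a,c},{a,e},{b,d},{c,d},{d,e},{a,c,e},{b,c,d},{c,d,e}} A2={{c},{d},{e},{a,c},{a,e},{b,c},{b,d},{c,d},{c,e},{d,e},{a,c,e},{b,c,d},{c,d,e}} A3={{b},{a,b},{b,c},{b,d},{b,c,d}} A4={{a},{b},{e},{a,b},{a,c},{a,e},{b,c},{b,d},{c,e},{d,e},{a,c,e},{b,c,d},{c,d,e}} A5={{a},{c},{d},{a,b},{a,c},{a,e},{b,c},{b,d},{c,d},{c,e},{d,e},{a,c,e},{b,c,d},{c,d,e}}
  A12={{d},{a,c},{a,e},{b,d},{c,d},{d,e},{a,c,e},{b,c,d},{c,d,e}} A13={{a,b},{b,d},{b,c,d}} A14={{a},{a,b},{a,c},{a,e},{b,d},{d,e},{a,c,e},{b,c,d},{c,d,e}} A15={{a},{d},{a,b},{a,c},{a,e},{b,d},{c,d},{d,e},{a,c,e},{b,c,d},{c,d,e}} A23={{b,c},{b,d},{b,c,d}} A24={{e},{a,c},{a,e},{b,c},{b,d},{c,e},{d,e},{a,c,e},{b,c,d},{c,d,e}} A25={{c},{d},{a,c},{a,e},{b,c},{b,d},{c,d},{c,e},{d,e},{a,c,e},{b,c,d},{c,d,e}} A34={{b},{a,b},{b,c},{b,d},{b,c,d}} A35={{a,b},{b,c},{b,d},{b,c,d}} A45={{a},{a,b},{a,c},{a,e},{b,c},{b,d},{c,e},{d,e},{a,c,e},{b,c,d},{c,d,e}}
  A123={{b,d},{b,c,d}} A124={{a,c},{a,e},{b,d},{d,e},{a,c,e},{b,c,d},{c,d,e}} A125={{d},{a,c},{a,e},{b,d},{c,d},{d,e},{a,c,e},{b,c,d},{c,d,e}} A134={{a,b},{b,d},{b,c,d}} A135={{a,b},{b,d},{b,c,d}} A145={{a},{a,b},{a,c},{a,e},{b,d},{d,e},{a,c,e},{b,c,d},{c,d,e}} A234={{b,c},{b,d},{b,c,d}} A235={{b,c},{b,d},{b,c,d}} A245={{a,c},{a,e},{b,c},{b,d},{c,e},{d,e},{a,c,e},{b,c,d},{c,d,e}} A345={{a,b},{b,c},{b,d},{b,c,d}}
  A1234={{b,d},{b,c,d}} A1235={{b,d},{b,c,d}} A1245={{a,c},{a,e},{b,d},{d,e},{a,c,e},{b,c,d},{c,d,e}} A1345={{a,b},{b,d},{b,c,d}} A2345={{b,c},{b,d},{b,c,d}}
  A12345={{b,d},{b,c,d}}
components per intersection:
  A1: {{a},{a,b},{a,c},{a,e},{a,c,e}} {{d},{b,d},{c,d},{d,e},{b,c,d},{c,d,e}}
  A2: {{c},{d},{e},{a,c},{a,e},{b,c},{b,d},{c,d},{c,e},{d,e},{a,c,e},{b,c,d},{c,d,e}}
  A3: {{b},{a,b},{b,c},{b,d},{b,c,d}}
  A4: {{a},{b},{e},{a,b},{a,c},{a,e},{b,c},{b,d},{c,e},{d,e},{a,c,e},{b,c,d},{c,d,e}}
  A5: {{a},{c},{d},{a,b},{a,c},{a,e},{b,c},{b,d},{c,d},{c,e},{d,e},{a,c,e},{b,c,d},{c,d,e}}
  A12: {{d},{b,d},{c,d},{d,e},{b,c,d},{c,d,e}} {{a,c},{a,e},{a,c,e}}
  A13: {{a,b}} {{b,d},{b,c,d}}
  A14: {{a},{a,b},{a,c},{a,e},{a,c,e}} {{b,d},{b,c,d}} {{d,e},{c,d,e}}
  A15: {{a},{a,b},{a,c},{a,e},{a,c,e}} {{d},{b,d},{c,d},{d,e},{b,c,d},{c,d,e}}
  A23: {{b,c},{b,d},{b,c,d}}
  A24: {{e},{a,c},{a,e},{c,e},{d,e},{a,c,e},{c,d,e}} {{b,c},{b,d},{b,c,d}}
  A25: {{c},{d},{a,c},{a,e},{b,c},{b,d},{c,d},{c,e},{d,e},{a,c,e},{b,c,d},{c,d,e}}
  A34: {{b},{a,b},{b,c},{b,d},{b,c,d}}
  A35: {{a,b}} {{b,c},{b,d},{b,c,d}}
  A45: {{a},{a,b},{a,c},{a,e},{c,e},{d,e},{a,c,e},{c,d,e}} {{b,c},{b,d},{b,c,d}}
  A123: {{b,d},{b,c,d}}
  A124: {{a,c},{a,e},{a,c,e}} {{b,d},{b,c,d}} {{d,e},{c,d,e}}
  A125: {{d},{b,d},{c,d},{d,e},{b,c,d},{c,d,e}} {{a,c},{a,e},{a,c,e}}
  A134: {{a,b}} {{b,d},{b,c,d}}
  A135: {{a,b}} {{b,d},{b,c,d}}
  A145: {{a},{a,b},{a,c},{a,e},{a,c,e}} {{b,d},{b,c,d}} {{d,e},{c,d,e}}
  A234: {{b,c},{b,d},{b,c,d}}
  A235: {{b,c},{b,d},{b,c,d}}
  A245: {{a,c},{a,e},{c,e},{d,e},{a,c,e},{c,d,e}} {{b,c},{b,d},{b,c,d}}
  A345: {{a,b}} {{b,c},{b,d},{b,c,d}}
  A1234: {{b,d},{b,c,d}}
  A1235: {{b,d},{b,c,d}}
  A1245: {{a,c},{a,e},{a,c,e}} {{b,d},{b,c,d}} {{d,e},{c,d,e}}
  A1345: {{a,b}} {{b,d},{b,c,d}}
  A2345: {{b,c},{b,d},{b,c,d}}
  A12345: {{b,d},{b,c,d}}
C dims 6,18,19,8; δ0: rk 5, SNF 1^5; δ1: rk 12, SNF 1^12; δ2: rk 7, SNF 1^7
degree 0: 6−5−0 = 1 → Ȟ^0 ≅ Z
degree 1: 18−12−5 = 1 → Ȟ^1 ≅ Z
degree 2: 19−7−12 = 0 → Ȟ^2 ≅ 0


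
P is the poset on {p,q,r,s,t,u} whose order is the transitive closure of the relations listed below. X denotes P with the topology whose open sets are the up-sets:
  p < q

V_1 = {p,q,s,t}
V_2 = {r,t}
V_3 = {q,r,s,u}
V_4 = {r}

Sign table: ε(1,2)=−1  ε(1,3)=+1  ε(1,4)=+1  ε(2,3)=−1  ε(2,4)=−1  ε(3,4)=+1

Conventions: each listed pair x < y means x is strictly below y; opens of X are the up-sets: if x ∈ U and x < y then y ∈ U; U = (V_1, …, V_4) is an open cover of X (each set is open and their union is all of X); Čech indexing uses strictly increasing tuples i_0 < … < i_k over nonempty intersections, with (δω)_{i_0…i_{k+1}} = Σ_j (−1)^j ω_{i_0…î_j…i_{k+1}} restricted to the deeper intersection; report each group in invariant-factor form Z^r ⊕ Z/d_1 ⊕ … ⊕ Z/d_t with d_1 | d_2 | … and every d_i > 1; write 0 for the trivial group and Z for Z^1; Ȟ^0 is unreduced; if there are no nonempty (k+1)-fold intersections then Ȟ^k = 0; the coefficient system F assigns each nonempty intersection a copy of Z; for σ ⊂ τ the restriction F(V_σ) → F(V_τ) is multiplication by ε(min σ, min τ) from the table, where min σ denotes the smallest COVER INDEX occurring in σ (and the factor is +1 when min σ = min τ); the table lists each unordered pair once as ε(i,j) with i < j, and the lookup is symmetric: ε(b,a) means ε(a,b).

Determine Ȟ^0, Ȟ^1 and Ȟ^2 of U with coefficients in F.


Ȟ^0 = Z, Ȟ^1 = Z, Ȟ^2 = 0

nerve of the cover:
  V12={t} V13={q,s} V23={r} V24={r} V34={r}
  V234={r}
C dims 4,5,1; δ0: rk 3, SNF 1^3; δ1: rk 1, SNF 1^1
Ȟ^0 = (4 − 3) − 0 = 1, so Ȟ^0 ≅ Z
Ȟ^1 = (5 − 1) − 3 = 1, so Ȟ^1 ≅ Z
Ȟ^2 = (1 − 0) − 1 = 0, so Ȟ^2 ≅ 0


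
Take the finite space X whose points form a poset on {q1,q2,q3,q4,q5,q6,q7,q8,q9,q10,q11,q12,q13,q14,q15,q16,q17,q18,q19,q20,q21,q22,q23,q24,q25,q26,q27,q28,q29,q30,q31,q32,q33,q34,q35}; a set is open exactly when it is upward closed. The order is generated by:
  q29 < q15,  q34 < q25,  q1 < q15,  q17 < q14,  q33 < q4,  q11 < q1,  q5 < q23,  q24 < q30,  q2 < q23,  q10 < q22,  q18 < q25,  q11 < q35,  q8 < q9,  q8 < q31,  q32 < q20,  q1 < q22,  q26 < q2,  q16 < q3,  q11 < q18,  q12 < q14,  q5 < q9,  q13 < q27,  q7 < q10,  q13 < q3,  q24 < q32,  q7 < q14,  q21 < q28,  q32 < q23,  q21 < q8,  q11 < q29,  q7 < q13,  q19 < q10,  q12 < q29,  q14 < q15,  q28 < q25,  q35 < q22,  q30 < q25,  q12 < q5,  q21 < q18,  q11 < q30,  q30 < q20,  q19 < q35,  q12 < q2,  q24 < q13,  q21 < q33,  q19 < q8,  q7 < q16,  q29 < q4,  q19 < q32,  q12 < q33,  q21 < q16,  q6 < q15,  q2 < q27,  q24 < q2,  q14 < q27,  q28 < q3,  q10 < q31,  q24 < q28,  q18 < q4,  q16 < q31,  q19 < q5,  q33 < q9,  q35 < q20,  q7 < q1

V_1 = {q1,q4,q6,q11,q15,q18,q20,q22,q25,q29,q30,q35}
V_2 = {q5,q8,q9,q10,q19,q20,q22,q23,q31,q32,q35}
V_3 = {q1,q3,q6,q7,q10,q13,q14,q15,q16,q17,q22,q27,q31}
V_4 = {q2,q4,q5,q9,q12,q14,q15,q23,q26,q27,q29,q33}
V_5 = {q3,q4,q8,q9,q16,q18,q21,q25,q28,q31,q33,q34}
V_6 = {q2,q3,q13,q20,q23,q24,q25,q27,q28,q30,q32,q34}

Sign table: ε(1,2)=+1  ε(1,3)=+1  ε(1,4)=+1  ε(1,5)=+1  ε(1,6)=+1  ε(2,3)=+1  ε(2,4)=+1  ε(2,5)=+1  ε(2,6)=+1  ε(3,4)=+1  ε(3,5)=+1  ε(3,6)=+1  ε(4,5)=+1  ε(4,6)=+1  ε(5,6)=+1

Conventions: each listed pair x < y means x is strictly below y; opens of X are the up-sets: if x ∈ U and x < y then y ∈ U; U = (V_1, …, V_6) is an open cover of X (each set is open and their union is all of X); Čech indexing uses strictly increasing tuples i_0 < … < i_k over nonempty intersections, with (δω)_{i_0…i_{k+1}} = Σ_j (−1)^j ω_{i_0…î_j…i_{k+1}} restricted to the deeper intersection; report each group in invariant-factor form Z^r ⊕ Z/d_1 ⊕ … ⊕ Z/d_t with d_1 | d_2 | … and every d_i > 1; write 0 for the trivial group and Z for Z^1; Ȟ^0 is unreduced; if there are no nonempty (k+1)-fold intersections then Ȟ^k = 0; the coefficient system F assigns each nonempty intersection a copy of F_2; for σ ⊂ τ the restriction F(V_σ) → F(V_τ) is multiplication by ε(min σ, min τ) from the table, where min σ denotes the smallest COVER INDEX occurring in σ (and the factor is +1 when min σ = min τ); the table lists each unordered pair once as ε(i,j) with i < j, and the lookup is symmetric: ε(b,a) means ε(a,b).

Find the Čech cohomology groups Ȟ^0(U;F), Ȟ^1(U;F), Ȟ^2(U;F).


nonempty intersections:
  V12={q20,q22,q35} V13={q1,q6,q15,q22} V14={q4,q15,q29} V15={q4,q18,q25} V16={q20,q25,q30} V23={q10,q22,q31} V24={q5,q9,q23} V25={q8,q9,q31} V26={q20,q23,q32} V34={q14,q15,q27} V35={q3,q16,q31} V36={q3,q13,q27} V45={q4,q9,q33} V46={q2,q23,q27} V56={q3,q25,q28,q34}
  V123={q22} V126={q20} V134={q15} V145={q4} V156={q25} V235={q31} V245={q9} V246={q23} V346={q27} V356={q3}
C dims 6,15,10; δ0: rk_F2 5; δ1: rk_F2 9
Ȟ^0: (6−5)−0=1 ⇒ Z/2
Ȟ^1: (15−9)−5=1 ⇒ Z/2
Ȟ^2: (10−0)−9=1 ⇒ Z/2

Ȟ^0(U;F) ≅ Z/2; Ȟ^1(U;F) ≅ Z/2; Ȟ^2(U;F) ≅ Z/2


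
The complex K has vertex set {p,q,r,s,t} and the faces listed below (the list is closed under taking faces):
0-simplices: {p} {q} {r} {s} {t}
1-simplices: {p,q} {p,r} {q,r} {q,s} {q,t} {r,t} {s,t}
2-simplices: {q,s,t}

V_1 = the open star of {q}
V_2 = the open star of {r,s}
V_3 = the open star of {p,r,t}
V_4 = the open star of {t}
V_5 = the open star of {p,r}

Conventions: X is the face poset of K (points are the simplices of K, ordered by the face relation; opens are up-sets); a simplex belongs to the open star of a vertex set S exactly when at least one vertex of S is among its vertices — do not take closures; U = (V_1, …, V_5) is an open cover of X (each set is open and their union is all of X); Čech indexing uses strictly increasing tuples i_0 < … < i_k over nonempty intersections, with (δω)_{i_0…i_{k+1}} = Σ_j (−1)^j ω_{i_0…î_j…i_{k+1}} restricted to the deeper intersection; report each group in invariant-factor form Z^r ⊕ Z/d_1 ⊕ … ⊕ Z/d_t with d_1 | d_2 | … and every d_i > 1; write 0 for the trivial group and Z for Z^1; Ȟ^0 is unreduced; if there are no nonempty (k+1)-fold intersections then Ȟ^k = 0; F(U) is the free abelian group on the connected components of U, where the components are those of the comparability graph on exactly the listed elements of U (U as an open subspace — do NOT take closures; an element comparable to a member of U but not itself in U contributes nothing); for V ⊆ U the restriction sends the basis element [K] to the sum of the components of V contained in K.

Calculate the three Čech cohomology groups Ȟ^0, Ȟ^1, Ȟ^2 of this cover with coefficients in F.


Ȟ^0 = Z,  Ȟ^1 = Z^2,  Ȟ^2 = 0

nerve of the cover:
  V1={{q},{p,q},{q,r},{q,s},{q,t},{q,s,t}} V2={{r},{s},{p,r},{q,r},{q,s},{r,t},{s,t},{q,s,t}} V3={{p},{r},{t},{p,q},{p,r},{q,r},{q,t},{r,t},{s,t},{q,s,t}} V4={{t},{q,t},{r,t},{s,t},{q,s,t}} V5={{p},{r},{p,q},{p,r},{q,r},{r,t}}
  V12={{q,r},{q,s},{q,s,t}} V13={{p,q},{q,r},{q,t},{q,s,t}} V14={{q,t},{q,s,t}} V15={{p,q},{q,r}} V23={{r},{p,r},{q,r},{r,t},{s,t},{q,s,t}} V24={{r,t},{s,t},{q,s,t}} V25={{r},{p,r},{q,r},{r,t}} V34={{t},{q,t},{r,t},{s,t},{q,s,t}} V35={{p},{r},{p,q},{p,r},{q,r},{r,t}} V45={{r,t}}
  V123={{q,r},{q,s,t}} V124={{q,s,t}} V125={{q,r}} V134={{q,t},{q,s,t}} V135={{p,q},{q,r}} V234={{r,t},{s,t},{q,s,t}} V235={{r},{p,r},{q,r},{r,t}} V245={{r,t}} V345={{r,t}}
  V1234={{q,s,t}} V1235={{q,r}} V2345={{r,t}}
components per intersection:
  V1: {{q},{p,q},{q,r},{q,s},{q,t},{q,s,t}}
  V2: {{r},{p,r},{q,r},{r,t}} {{s},{q,s},{s,t},{q,s,t}}
  V3: {{p},{r},{t},{p,q},{p,r},{q,r},{q,t},{r,t},{s,t},{q,s,t}}
  V4: {{t},{q,t},{r,t},{s,t},{q,s,t}}
  V5: {{p},{r},{p,q},{p,r},{q,r},{r,t}}
  V12: {{q,r}} {{q,s},{q,s,t}}
  V13: {{p,q}} {{q,r}} {{q,t},{q,s,t}}
  V14: {{q,t},{q,s,t}}
  V15: {{p,q}} {{q,r}}
  V23: {{r},{p,r},{q,r},{r,t}} {{s,t},{q,s,t}}
  V24: {{r,t}} {{s,t},{q,s,t}}
  V25: {{r},{p,r},{q,r},{r,t}}
  V34: {{t},{q,t},{r,t},{s,t},{q,s,t}}
  V35: {{p},{r},{p,q},{p,r},{q,r},{r,t}}
  V45: {{r,t}}
  V123: {{q,r}} {{q,s,t}}
  V124: {{q,s,t}}
  V125: {{q,r}}
  V134: {{q,t},{q,s,t}}
  V135: {{p,q}} {{q,r}}
  V234: {{r,t}} {{s,t},{q,s,t}}
  V235: {{r},{p,r},{q,r},{r,t}}
  V245: {{r,t}}
  V345: {{r,t}}
  V1234: {{q,s,t}}
  V1235: {{q,r}}
  V2345: {{r,t}}
C dims 6,16,12,3; δ0: rk 5, SNF 1^5; δ1: rk 9, SNF 1^9; δ2: rk 3, SNF 1^3
Ȟ^0 = (6 − 5) − 0 = 1, so Ȟ^0 ≅ Z
Ȟ^1 = (16 − 9) − 5 = 2, so Ȟ^1 ≅ Z^2
Ȟ^2 = (12 − 3) − 9 = 0, so Ȟ^2 ≅ 0


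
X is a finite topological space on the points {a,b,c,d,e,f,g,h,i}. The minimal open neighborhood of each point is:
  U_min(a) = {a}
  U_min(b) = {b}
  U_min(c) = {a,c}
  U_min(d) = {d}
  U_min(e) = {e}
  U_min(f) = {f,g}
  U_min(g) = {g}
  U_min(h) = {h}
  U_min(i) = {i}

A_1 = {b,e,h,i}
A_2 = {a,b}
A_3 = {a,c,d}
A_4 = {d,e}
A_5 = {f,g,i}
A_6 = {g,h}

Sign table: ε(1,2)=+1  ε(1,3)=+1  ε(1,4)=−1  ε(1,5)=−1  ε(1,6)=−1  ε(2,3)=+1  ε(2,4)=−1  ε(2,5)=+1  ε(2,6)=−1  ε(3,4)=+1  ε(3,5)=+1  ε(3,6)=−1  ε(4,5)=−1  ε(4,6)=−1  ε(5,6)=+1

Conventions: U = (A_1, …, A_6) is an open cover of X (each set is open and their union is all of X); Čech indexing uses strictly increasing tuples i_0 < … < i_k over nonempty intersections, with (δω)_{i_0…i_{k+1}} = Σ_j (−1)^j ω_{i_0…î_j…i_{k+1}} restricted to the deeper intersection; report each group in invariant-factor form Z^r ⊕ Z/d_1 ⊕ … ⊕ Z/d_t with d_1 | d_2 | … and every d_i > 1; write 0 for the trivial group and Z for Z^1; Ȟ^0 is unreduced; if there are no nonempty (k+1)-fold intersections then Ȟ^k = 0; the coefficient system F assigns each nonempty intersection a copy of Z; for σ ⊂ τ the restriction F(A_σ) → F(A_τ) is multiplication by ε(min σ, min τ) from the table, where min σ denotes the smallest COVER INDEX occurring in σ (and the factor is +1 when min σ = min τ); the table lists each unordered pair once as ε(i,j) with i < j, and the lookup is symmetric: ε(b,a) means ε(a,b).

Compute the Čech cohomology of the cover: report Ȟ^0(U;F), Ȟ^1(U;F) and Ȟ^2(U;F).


nonempty intersections:
  A12={b} A14={e} A15={i} A16={h} A23={a} A34={d} A56={g}
C dims 6,7; δ0: rk 6, SNF 1^5·2
Ȟ^0: (6−6)−0=0 ⇒ 0
Ȟ^1: (7−0)−6=1 plus torsion [2] ⇒ Z ⊕ Z/2
Ȟ^2: (0−0)−0=0 ⇒ 0

Ȟ^0 ≅ 0; Ȟ^1 ≅ Z ⊕ Z/2; Ȟ^2 ≅ 0


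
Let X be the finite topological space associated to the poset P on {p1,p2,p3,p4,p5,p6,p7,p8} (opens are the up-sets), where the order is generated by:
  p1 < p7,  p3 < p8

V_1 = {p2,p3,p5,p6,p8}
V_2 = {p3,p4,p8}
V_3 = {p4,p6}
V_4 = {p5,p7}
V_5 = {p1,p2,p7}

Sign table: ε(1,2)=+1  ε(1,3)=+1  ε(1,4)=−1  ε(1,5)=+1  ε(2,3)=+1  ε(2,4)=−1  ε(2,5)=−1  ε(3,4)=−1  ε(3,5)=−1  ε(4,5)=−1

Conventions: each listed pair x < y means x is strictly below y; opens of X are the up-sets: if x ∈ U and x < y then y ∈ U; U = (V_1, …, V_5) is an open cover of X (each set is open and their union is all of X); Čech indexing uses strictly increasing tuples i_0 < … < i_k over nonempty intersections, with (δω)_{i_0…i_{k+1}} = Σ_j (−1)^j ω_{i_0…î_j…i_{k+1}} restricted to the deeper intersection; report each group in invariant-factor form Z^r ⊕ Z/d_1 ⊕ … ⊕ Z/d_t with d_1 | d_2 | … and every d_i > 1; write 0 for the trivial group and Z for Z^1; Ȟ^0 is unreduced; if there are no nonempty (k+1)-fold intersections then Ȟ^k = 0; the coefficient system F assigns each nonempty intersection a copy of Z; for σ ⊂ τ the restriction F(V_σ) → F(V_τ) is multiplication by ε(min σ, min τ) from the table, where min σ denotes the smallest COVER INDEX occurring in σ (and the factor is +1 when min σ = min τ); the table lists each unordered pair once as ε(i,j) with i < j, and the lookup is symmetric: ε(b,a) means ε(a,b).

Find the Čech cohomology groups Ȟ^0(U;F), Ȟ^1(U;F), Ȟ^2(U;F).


intersection data:
  V12={p3,p8} V13={p6} V14={p5} V15={p2} V23={p4} V45={p7}
C dims 5,6; δ0: rk 4, SNF 1^4
Ȟ^0 = (5 − 4) − 0 = 1, so Ȟ^0 ≅ Z
Ȟ^1 = (6 − 0) − 4 = 2, so Ȟ^1 ≅ Z^2
Ȟ^2 = (0 − 0) − 0 = 0, so Ȟ^2 ≅ 0

Ȟ^0 ≅ Z, Ȟ^1 ≅ Z^2, Ȟ^2 ≅ 0


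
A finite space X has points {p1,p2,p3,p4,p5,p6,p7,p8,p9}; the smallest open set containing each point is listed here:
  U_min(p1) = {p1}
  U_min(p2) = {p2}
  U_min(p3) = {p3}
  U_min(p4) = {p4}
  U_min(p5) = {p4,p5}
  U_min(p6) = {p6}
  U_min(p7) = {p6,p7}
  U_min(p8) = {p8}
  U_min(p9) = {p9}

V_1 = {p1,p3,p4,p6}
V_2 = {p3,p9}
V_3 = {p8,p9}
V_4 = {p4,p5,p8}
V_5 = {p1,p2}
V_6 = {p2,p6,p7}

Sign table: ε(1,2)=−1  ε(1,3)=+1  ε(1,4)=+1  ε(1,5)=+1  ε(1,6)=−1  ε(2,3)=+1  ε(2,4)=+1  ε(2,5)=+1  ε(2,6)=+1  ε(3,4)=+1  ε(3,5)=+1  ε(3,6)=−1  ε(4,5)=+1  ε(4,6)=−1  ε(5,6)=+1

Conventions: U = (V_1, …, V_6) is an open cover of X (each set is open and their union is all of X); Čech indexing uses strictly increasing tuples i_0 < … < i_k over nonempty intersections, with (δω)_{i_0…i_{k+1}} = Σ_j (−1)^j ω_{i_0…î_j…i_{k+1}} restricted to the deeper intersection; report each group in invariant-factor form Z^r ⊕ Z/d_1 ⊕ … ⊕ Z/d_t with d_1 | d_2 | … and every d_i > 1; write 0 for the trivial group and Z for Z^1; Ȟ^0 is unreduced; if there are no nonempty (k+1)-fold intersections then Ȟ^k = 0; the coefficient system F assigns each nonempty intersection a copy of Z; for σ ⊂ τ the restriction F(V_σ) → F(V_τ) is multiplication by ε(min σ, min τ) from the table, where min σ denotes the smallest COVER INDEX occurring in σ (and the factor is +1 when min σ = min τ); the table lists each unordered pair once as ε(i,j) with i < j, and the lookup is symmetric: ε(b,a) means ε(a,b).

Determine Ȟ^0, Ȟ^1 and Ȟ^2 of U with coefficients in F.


nerve of the cover:
  V12={p3} V14={p4} V15={p1} V16={p6} V23={p9} V34={p8} V56={p2}
C dims 6,7; δ0: rk 6, SNF 1^5·2
Ȟ^0 = (6 − 6) − 0 = 0, so Ȟ^0 ≅ 0
Ȟ^1 = (7 − 0) − 6 = 1 plus torsion [2], so Ȟ^1 ≅ Z ⊕ Z/2
Ȟ^2 = (0 − 0) − 0 = 0, so Ȟ^2 ≅ 0

Ȟ^0 ≅ 0, Ȟ^1 ≅ Z ⊕ Z/2 and Ȟ^2 ≅ 0
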